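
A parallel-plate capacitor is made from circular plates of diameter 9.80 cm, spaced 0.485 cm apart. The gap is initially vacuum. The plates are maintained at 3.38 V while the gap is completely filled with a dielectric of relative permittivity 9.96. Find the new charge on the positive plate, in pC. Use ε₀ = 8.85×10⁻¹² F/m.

Q ≈ 463 pC

A = π(9.80/2 cm)² = 7.54×10⁻³ m².
Initially C₁ = ε₀A/d = 8.85×10⁻¹² × 7.54×10⁻³ / 4.85×10⁻³ = 1.38×10⁻¹¹ F.
Q₁ = 4.65×10⁻¹¹ C.
Battery connected ⇒ V is held fixed. C₂ = 9.96 C₁ and Q = CV, so Q₂/Q₁ = C₂/C₁ = 9.96.
Q₂ = 9.96 × 4.65×10⁻¹¹ = 4.63×10⁻¹⁰ C.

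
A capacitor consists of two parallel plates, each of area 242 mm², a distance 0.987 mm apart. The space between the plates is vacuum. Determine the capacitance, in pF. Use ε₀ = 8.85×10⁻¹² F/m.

C ≈ 2.17 pF

A = 242 mm² = 2.42×10⁻⁴ m².
C = ε₀A/d = 8.85×10⁻¹² × 2.42×10⁻⁴ / 9.87×10⁻⁴ = 2.17×10⁻¹² F.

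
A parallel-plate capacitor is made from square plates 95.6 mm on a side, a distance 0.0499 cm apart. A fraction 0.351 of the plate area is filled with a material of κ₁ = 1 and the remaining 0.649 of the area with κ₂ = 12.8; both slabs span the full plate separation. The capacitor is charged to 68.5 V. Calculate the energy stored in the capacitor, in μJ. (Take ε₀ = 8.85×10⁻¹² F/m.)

A = (95.6 mm)² = 9.14×10⁻³ m².
Side-by-side slabs ⇒ two capacitors in parallel, each spanning the full gap.
C₁ = κ₁ε₀A₁/d = 1.00 × 8.85×10⁻¹² × 3.21×10⁻³ / 4.99×10⁻⁴ = 5.69×10⁻¹¹ F.
C₂ = κ₂ε₀A₂/d = 12.8 × 8.85×10⁻¹² × 5.93×10⁻³ / 4.99×10⁻⁴ = 1.35×10⁻⁹ F.
C = C₁ + C₂ = 1.40×10⁻⁹ F.
U = ½CV² = ½ × 1.40×10⁻⁹ × (68.5)² = 3.29×10⁻⁶ J.

3.29 μJ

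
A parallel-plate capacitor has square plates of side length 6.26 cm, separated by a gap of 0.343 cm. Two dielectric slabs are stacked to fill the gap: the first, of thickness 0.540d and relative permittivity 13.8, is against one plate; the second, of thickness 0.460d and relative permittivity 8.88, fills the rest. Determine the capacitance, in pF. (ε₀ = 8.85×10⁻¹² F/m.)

111 pF

A = (6.26 cm)² = 3.92×10⁻³ m².
Stacked slabs ⇒ two capacitors in series, each with the full plate area.
C₁ = κ₁ε₀A/d₁ = 13.8 × 8.85×10⁻¹² × 3.92×10⁻³ / 1.85×10⁻³ = 2.58×10⁻¹⁰ F.
C₂ = κ₂ε₀A/d₂ = 8.88 × 8.85×10⁻¹² × 3.92×10⁻³ / 1.58×10⁻³ = 1.95×10⁻¹⁰ F.
C = (1/C₁ + 1/C₂)⁻¹ = 1.11×10⁻¹⁰ F.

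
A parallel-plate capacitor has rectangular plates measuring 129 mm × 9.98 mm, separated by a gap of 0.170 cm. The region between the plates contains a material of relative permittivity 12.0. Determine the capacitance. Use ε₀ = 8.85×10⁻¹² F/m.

A = 129 × 9.98 mm² = 1.29×10⁻³ m².
C = κε₀A/d = 12.0 × 8.85×10⁻¹² × 1.29×10⁻³ / 1.70×10⁻³ = 8.04×10⁻¹¹ F.

C ≈ 80.4 pF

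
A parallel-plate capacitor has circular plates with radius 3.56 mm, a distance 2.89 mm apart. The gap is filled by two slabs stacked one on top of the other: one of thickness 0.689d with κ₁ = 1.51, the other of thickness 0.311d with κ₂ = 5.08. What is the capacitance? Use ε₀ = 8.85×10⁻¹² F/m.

2.36×10⁻¹³ F

A = π(3.56 mm)² = 3.98×10⁻⁵ m².
Stacked slabs ⇒ two capacitors in series, each with the full plate area.
C₁ = κ₁ε₀A/d₁ = 1.51 × 8.85×10⁻¹² × 3.98×10⁻⁵ / 1.99×10⁻³ = 2.67×10⁻¹³ F.
C₂ = κ₂ε₀A/d₂ = 5.08 × 8.85×10⁻¹² × 3.98×10⁻⁵ / 8.99×10⁻⁴ = 1.99×10⁻¹² F.
C = (1/C₁ + 1/C₂)⁻¹ = 2.36×10⁻¹³ F.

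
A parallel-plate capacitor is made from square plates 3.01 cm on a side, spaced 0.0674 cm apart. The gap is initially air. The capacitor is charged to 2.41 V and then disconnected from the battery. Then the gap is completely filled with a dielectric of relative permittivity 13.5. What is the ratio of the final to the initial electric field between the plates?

0.0741

Isolated ⇒ Q is held fixed.
V₂ = Q/C₂ = V₁/13.5; E = V/d, so E₂/E₁ = (V₂/V₁)(d₁/d₂) = 0.0741.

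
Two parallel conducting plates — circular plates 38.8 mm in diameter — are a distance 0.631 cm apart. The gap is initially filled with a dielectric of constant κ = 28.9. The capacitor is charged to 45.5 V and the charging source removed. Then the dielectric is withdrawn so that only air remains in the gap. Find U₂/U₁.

U₂/U₁ ≈ 28.9

Isolated ⇒ Q is held fixed.
C₂ = 0.0346 C₁ and U = Q²/(2C), so U₂/U₁ = C₁/C₂ = 28.9.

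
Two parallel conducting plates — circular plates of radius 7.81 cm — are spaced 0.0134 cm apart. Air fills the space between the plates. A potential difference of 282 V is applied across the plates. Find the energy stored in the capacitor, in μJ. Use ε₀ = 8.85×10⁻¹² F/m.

A = π(7.81 cm)² = 1.92×10⁻² m².
C = ε₀A/d = 8.85×10⁻¹² × 1.92×10⁻² / 1.34×10⁻⁴ = 1.27×10⁻⁹ F.
U = ½CV² = ½ × 1.27×10⁻⁹ × (282)² = 5.03×10⁻⁵ J.

U ≈ 50.3 μJ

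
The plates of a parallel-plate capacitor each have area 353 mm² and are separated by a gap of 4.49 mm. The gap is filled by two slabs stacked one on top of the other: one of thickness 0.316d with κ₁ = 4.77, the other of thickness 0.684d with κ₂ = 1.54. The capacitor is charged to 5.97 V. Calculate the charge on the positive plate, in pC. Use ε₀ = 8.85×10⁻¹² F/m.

8.14 pC

A = 353 mm² = 3.53×10⁻⁴ m².
Stacked slabs ⇒ two capacitors in series, each with the full plate area.
C₁ = κ₁ε₀A/d₁ = 4.77 × 8.85×10⁻¹² × 3.53×10⁻⁴ / 1.42×10⁻³ = 1.05×10⁻¹¹ F.
C₂ = κ₂ε₀A/d₂ = 1.54 × 8.85×10⁻¹² × 3.53×10⁻⁴ / 3.07×10⁻³ = 1.57×10⁻¹² F.
C = (1/C₁ + 1/C₂)⁻¹ = 1.36×10⁻¹² F.
Q = CV = 1.36×10⁻¹² × 5.97 = 8.14×10⁻¹² C.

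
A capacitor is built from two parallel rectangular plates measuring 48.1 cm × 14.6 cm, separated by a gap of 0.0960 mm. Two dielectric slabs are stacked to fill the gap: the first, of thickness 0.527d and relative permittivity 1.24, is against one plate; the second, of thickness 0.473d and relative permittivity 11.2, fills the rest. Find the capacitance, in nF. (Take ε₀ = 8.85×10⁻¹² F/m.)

A = 48.1 × 14.6 cm² = 7.02×10⁻² m².
Stacked slabs ⇒ two capacitors in series, each with the full plate area.
C₁ = κ₁ε₀A/d₁ = 1.24 × 8.85×10⁻¹² × 7.02×10⁻² / 5.06×10⁻⁵ = 1.52×10⁻⁸ F.
C₂ = κ₂ε₀A/d₂ = 11.2 × 8.85×10⁻¹² × 7.02×10⁻² / 4.54×10⁻⁵ = 1.53×10⁻⁷ F.
C = (1/C₁ + 1/C₂)⁻¹ = 1.39×10⁻⁸ F.

13.9 nF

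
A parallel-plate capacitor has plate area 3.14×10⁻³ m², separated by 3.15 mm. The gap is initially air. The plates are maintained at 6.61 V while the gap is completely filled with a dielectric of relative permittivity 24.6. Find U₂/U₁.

Battery connected ⇒ V is held fixed.
C₂ = 24.6 C₁ and U = ½CV², so U₂/U₁ = C₂/C₁ = 24.6.

24.6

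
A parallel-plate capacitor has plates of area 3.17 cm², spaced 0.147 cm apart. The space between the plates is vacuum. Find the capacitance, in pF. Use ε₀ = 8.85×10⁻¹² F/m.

1.91 pF

A = 3.17 cm² = 3.17×10⁻⁴ m².
C = ε₀A/d = 8.85×10⁻¹² × 3.17×10⁻⁴ / 1.47×10⁻³ = 1.91×10⁻¹² F.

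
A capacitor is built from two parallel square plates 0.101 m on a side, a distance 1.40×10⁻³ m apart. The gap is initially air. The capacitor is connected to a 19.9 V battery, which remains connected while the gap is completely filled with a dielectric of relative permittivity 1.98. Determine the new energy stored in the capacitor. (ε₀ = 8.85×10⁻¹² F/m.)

U ≈ 25.3 nJ

A = (0.101 m)² = 1.02×10⁻² m².
Initially C₁ = ε₀A/d = 8.85×10⁻¹² × 1.02×10⁻² / 1.40×10⁻³ = 6.45×10⁻¹¹ F.
U₁ = 1.28×10⁻⁸ J.
Battery connected ⇒ V is held fixed. C₂ = 1.98 C₁ and U = ½CV², so U₂/U₁ = C₂/C₁ = 1.98.
U₂ = 1.98 × 1.28×10⁻⁸ = 2.53×10⁻⁸ J.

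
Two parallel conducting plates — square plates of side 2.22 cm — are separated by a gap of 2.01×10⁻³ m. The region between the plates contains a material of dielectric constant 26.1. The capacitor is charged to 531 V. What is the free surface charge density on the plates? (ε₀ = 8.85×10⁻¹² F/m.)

A = (2.22 cm)² = 4.93×10⁻⁴ m².
C = κε₀A/d = 26.1 × 8.85×10⁻¹² × 4.93×10⁻⁴ / 2.01×10⁻³ = 5.66×10⁻¹¹ F.
σ = Q/A = CV/A = 5.66×10⁻¹¹ × 531 / 4.93×10⁻⁴ = 6.10×10⁻⁵ C/m².

σ ≈ 6.10 nC/cm²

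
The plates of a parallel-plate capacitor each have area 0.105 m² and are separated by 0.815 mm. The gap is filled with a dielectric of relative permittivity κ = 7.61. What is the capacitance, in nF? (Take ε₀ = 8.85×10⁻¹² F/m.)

C = κε₀A/d = 7.61 × 8.85×10⁻¹² × 0.105 / 8.15×10⁻⁴ = 8.68×10⁻⁹ F.

8.68 nF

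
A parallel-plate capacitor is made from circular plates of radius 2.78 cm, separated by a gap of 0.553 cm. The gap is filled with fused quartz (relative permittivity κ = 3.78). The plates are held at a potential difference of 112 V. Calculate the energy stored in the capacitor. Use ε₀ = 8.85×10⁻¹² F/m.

U ≈ 92.1 nJ

A = π(2.78 cm)² = 2.43×10⁻³ m².
C = κε₀A/d = 3.78 × 8.85×10⁻¹² × 2.43×10⁻³ / 5.53×10⁻³ = 1.47×10⁻¹¹ F.
U = ½CV² = ½ × 1.47×10⁻¹¹ × (112)² = 9.21×10⁻⁸ J.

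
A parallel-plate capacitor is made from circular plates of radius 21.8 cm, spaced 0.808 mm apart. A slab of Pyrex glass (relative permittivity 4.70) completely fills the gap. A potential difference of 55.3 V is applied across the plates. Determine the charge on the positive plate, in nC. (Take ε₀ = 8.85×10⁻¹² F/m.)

A = π(21.8 cm)² = 0.149 m².
C = κε₀A/d = 4.70 × 8.85×10⁻¹² × 0.149 / 8.08×10⁻⁴ = 7.69×10⁻⁹ F.
Q = CV = 7.69×10⁻⁹ × 55.3 = 4.25×10⁻⁷ C.

425 nC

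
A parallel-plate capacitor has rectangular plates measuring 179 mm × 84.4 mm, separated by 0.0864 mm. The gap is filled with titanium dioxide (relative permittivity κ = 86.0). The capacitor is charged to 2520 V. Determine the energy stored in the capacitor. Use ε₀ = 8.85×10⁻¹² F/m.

A = 179 × 84.4 mm² = 1.51×10⁻² m².
C = κε₀A/d = 86.0 × 8.85×10⁻¹² × 1.51×10⁻² / 8.64×10⁻⁵ = 1.33×10⁻⁷ F.
U = ½CV² = ½ × 1.33×10⁻⁷ × (2520)² = 0.423 J.

U ≈ 423 mJ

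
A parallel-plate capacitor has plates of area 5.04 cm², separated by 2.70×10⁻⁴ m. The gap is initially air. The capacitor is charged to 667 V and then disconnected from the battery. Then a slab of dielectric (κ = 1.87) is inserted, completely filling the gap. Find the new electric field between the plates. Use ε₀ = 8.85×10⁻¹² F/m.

A = 5.04 cm² = 5.04×10⁻⁴ m².
Initially C₁ = ε₀A/d = 8.85×10⁻¹² × 5.04×10⁻⁴ / 2.70×10⁻⁴ = 1.65×10⁻¹¹ F.
E₁ = 2.47×10⁶ V/m.
Isolated ⇒ Q is held fixed. V₂ = Q/C₂ = V₁/1.87; E = V/d, so E₂/E₁ = (V₂/V₁)(d₁/d₂) = 0.535.
E₂ = 0.535 × 2.47×10⁶ = 1.32×10⁶ V/m.

E ≈ 1.32 MV/m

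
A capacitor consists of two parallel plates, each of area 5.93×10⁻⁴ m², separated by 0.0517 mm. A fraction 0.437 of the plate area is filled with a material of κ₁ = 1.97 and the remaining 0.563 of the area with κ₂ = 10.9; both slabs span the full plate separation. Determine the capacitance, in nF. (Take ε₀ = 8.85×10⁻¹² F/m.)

0.710 nF

Side-by-side slabs ⇒ two capacitors in parallel, each spanning the full gap.
C₁ = κ₁ε₀A₁/d = 1.97 × 8.85×10⁻¹² × 2.59×10⁻⁴ / 5.17×10⁻⁵ = 8.74×10⁻¹¹ F.
C₂ = κ₂ε₀A₂/d = 10.9 × 8.85×10⁻¹² × 3.34×10⁻⁴ / 5.17×10⁻⁵ = 6.23×10⁻¹⁰ F.
C = C₁ + C₂ = 7.10×10⁻¹⁰ F.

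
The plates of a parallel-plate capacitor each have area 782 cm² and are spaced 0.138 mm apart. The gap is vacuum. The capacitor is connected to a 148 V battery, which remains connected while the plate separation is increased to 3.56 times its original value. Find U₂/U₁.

U₂/U₁ ≈ 0.281

Battery connected ⇒ V is held fixed.
C₂ = 0.281 C₁ and U = ½CV², so U₂/U₁ = C₂/C₁ = 0.281.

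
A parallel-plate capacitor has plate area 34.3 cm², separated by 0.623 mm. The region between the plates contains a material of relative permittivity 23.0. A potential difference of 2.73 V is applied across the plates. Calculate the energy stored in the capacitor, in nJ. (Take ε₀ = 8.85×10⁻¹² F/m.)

U ≈ 4.18 nJ

A = 34.3 cm² = 3.43×10⁻³ m².
C = κε₀A/d = 23.0 × 8.85×10⁻¹² × 3.43×10⁻³ / 6.23×10⁻⁴ = 1.12×10⁻⁹ F.
U = ½CV² = ½ × 1.12×10⁻⁹ × (2.73)² = 4.18×10⁻⁹ J.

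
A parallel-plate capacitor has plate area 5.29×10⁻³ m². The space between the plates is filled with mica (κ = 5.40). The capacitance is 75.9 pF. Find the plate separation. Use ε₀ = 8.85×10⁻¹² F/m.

3.33 mm

d = κε₀A/C = 5.40 × 8.85×10⁻¹² × 5.29×10⁻³ / 7.59×10⁻¹¹ = 3.33×10⁻³ m.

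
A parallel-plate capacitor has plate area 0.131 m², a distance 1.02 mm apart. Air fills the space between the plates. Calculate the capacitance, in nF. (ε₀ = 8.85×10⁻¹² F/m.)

C = ε₀A/d = 8.85×10⁻¹² × 0.131 / 1.02×10⁻³ = 1.14×10⁻⁹ F.

1.14 nF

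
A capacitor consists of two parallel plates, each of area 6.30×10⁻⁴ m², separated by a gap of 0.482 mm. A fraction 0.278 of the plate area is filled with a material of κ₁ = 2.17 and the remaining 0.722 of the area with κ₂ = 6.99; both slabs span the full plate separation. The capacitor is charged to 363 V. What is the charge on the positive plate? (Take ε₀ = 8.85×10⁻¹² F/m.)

Q ≈ 23.7 nC

Side-by-side slabs ⇒ two capacitors in parallel, each spanning the full gap.
C₁ = κ₁ε₀A₁/d = 2.17 × 8.85×10⁻¹² × 1.75×10⁻⁴ / 4.82×10⁻⁴ = 6.98×10⁻¹² F.
C₂ = κ₂ε₀A₂/d = 6.99 × 8.85×10⁻¹² × 4.55×10⁻⁴ / 4.82×10⁻⁴ = 5.84×10⁻¹¹ F.
C = C₁ + C₂ = 6.54×10⁻¹¹ F.
Q = CV = 6.54×10⁻¹¹ × 363 = 2.37×10⁻⁸ C.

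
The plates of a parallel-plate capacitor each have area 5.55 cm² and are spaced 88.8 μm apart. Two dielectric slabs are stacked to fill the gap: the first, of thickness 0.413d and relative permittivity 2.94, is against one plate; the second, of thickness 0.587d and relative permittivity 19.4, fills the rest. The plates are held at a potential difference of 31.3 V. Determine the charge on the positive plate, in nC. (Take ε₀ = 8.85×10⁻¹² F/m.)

Q ≈ 10.1 nC

A = 5.55 cm² = 5.55×10⁻⁴ m².
Stacked slabs ⇒ two capacitors in series, each with the full plate area.
C₁ = κ₁ε₀A/d₁ = 2.94 × 8.85×10⁻¹² × 5.55×10⁻⁴ / 3.67×10⁻⁵ = 3.94×10⁻¹⁰ F.
C₂ = κ₂ε₀A/d₂ = 19.4 × 8.85×10⁻¹² × 5.55×10⁻⁴ / 5.21×10⁻⁵ = 1.83×10⁻⁹ F.
C = (1/C₁ + 1/C₂)⁻¹ = 3.24×10⁻¹⁰ F.
Q = CV = 3.24×10⁻¹⁰ × 31.3 = 1.01×10⁻⁸ C.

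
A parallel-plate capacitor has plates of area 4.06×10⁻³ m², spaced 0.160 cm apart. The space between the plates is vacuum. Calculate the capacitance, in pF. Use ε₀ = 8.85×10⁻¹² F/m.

C ≈ 22.5 pF

C = ε₀A/d = 8.85×10⁻¹² × 4.06×10⁻³ / 1.60×10⁻³ = 2.25×10⁻¹¹ F.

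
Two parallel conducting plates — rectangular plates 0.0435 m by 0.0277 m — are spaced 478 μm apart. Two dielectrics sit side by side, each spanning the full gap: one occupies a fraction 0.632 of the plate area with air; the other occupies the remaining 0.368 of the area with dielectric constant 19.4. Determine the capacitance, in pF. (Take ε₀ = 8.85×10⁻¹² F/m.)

A = 0.0435 × 0.0277 m² = 1.20×10⁻³ m².
Side-by-side slabs ⇒ two capacitors in parallel, each spanning the full gap.
C₁ = κ₁ε₀A₁/d = 1.00 × 8.85×10⁻¹² × 7.62×10⁻⁴ / 4.78×10⁻⁴ = 1.41×10⁻¹¹ F.
C₂ = κ₂ε₀A₂/d = 19.4 × 8.85×10⁻¹² × 4.43×10⁻⁴ / 4.78×10⁻⁴ = 1.59×10⁻¹⁰ F.
C = C₁ + C₂ = 1.73×10⁻¹⁰ F.

C ≈ 173 pF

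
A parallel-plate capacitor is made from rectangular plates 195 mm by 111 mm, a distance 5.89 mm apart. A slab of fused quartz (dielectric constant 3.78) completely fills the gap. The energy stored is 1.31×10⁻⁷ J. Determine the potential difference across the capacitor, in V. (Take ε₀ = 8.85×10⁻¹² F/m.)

A = 195 × 111 mm² = 2.16×10⁻² m².
C = κε₀A/d = 3.78 × 8.85×10⁻¹² × 2.16×10⁻² / 5.89×10⁻³ = 1.23×10⁻¹⁰ F.
V = √(2U/C) = √(2 × 1.31×10⁻⁷ / 1.23×10⁻¹⁰) = 46.2 V.

V ≈ 46.2 V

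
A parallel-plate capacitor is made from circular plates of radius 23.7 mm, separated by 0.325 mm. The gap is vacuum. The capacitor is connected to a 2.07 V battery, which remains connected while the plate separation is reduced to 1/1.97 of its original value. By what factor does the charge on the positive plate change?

Battery connected ⇒ V is held fixed.
C₂ = 1.97 C₁ and Q = CV, so Q₂/Q₁ = C₂/C₁ = 1.97.

Q₂/Q₁ ≈ 1.97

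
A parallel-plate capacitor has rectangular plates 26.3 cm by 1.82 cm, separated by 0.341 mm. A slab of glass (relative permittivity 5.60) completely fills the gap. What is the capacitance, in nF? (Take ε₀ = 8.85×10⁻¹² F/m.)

A = 26.3 × 1.82 cm² = 4.79×10⁻³ m².
C = κε₀A/d = 5.60 × 8.85×10⁻¹² × 4.79×10⁻³ / 3.41×10⁻⁴ = 6.96×10⁻¹⁰ F.

C ≈ 0.696 nF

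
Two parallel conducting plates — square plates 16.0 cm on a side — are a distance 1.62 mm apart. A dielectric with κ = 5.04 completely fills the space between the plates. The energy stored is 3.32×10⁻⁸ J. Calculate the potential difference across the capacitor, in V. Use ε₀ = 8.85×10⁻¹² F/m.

A = (16.0 cm)² = 2.56×10⁻² m².
C = κε₀A/d = 5.04 × 8.85×10⁻¹² × 2.56×10⁻² / 1.62×10⁻³ = 7.05×10⁻¹⁰ F.
V = √(2U/C) = √(2 × 3.32×10⁻⁸ / 7.05×10⁻¹⁰) = 9.71 V.

9.71 V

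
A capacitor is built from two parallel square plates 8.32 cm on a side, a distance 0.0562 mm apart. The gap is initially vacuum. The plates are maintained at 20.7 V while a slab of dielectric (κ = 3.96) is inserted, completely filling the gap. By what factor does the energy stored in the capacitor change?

U₂/U₁ ≈ 3.96

Battery connected ⇒ V is held fixed.
C₂ = 3.96 C₁ and U = ½CV², so U₂/U₁ = C₂/C₁ = 3.96.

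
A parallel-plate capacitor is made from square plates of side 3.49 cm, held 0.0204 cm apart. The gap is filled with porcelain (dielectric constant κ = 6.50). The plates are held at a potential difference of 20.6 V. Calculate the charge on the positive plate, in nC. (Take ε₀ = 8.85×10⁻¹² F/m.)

Q ≈ 7.08 nC

A = (3.49 cm)² = 1.22×10⁻³ m².
C = κε₀A/d = 6.50 × 8.85×10⁻¹² × 1.22×10⁻³ / 2.04×10⁻⁴ = 3.43×10⁻¹⁰ F.
Q = CV = 3.43×10⁻¹⁰ × 20.6 = 7.08×10⁻⁹ C.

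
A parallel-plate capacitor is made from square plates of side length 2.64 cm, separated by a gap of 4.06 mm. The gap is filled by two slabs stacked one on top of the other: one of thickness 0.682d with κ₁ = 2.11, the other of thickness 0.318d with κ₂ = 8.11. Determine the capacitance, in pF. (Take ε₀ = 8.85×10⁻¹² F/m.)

A = (2.64 cm)² = 6.97×10⁻⁴ m².
Stacked slabs ⇒ two capacitors in series, each with the full plate area.
C₁ = κ₁ε₀A/d₁ = 2.11 × 8.85×10⁻¹² × 6.97×10⁻⁴ / 2.77×10⁻³ = 4.70×10⁻¹² F.
C₂ = κ₂ε₀A/d₂ = 8.11 × 8.85×10⁻¹² × 6.97×10⁻⁴ / 1.29×10⁻³ = 3.87×10⁻¹¹ F.
C = (1/C₁ + 1/C₂)⁻¹ = 4.19×10⁻¹² F.

4.19 pF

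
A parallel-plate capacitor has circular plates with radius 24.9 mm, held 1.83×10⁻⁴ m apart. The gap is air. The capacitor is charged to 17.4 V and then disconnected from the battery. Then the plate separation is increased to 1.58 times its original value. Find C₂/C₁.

0.633

C = ε₀A/d scales as 1/d, so C₂/C₁ = d₁/d₂ = 1/1.58 = 0.633.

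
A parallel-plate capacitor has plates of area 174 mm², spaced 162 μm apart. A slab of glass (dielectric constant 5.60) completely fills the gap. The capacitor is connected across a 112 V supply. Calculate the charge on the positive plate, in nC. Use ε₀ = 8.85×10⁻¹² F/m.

A = 174 mm² = 1.74×10⁻⁴ m².
C = κε₀A/d = 5.60 × 8.85×10⁻¹² × 1.74×10⁻⁴ / 1.62×10⁻⁴ = 5.32×10⁻¹¹ F.
Q = CV = 5.32×10⁻¹¹ × 112 = 5.96×10⁻⁹ C.

Q ≈ 5.96 nC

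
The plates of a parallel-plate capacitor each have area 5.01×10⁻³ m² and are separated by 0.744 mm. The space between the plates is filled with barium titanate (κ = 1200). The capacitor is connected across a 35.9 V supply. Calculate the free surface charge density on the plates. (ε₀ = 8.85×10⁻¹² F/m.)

C = κε₀A/d = 1200 × 8.85×10⁻¹² × 5.01×10⁻³ / 7.44×10⁻⁴ = 7.15×10⁻⁸ F.
σ = Q/A = CV/A = 7.15×10⁻⁸ × 35.9 / 5.01×10⁻³ = 5.12×10⁻⁴ C/m².

51.2 nC/cm²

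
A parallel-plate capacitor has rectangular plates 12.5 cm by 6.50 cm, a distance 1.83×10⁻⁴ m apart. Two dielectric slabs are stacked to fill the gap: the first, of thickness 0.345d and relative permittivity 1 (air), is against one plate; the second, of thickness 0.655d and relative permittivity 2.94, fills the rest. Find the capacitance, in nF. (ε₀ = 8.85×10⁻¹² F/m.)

C ≈ 0.692 nF

A = 12.5 × 6.50 cm² = 8.12×10⁻³ m².
Stacked slabs ⇒ two capacitors in series, each with the full plate area.
C₁ = κ₁ε₀A/d₁ = 1.00 × 8.85×10⁻¹² × 8.12×10⁻³ / 6.31×10⁻⁵ = 1.14×10⁻⁹ F.
C₂ = κ₂ε₀A/d₂ = 2.94 × 8.85×10⁻¹² × 8.12×10⁻³ / 1.20×10⁻⁴ = 1.76×10⁻⁹ F.
C = (1/C₁ + 1/C₂)⁻¹ = 6.92×10⁻¹⁰ F.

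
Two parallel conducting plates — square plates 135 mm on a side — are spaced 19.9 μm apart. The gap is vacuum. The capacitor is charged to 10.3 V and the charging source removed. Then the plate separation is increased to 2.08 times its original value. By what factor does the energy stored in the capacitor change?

Isolated ⇒ Q is held fixed.
C₂ = 0.481 C₁ and U = Q²/(2C), so U₂/U₁ = C₁/C₂ = 2.08.

U₂/U₁ ≈ 2.08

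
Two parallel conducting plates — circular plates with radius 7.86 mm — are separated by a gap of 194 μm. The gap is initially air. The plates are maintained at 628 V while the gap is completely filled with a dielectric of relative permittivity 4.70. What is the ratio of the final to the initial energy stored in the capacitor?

Battery connected ⇒ V is held fixed.
C₂ = 4.70 C₁ and U = ½CV², so U₂/U₁ = C₂/C₁ = 4.70.

U₂/U₁ ≈ 4.70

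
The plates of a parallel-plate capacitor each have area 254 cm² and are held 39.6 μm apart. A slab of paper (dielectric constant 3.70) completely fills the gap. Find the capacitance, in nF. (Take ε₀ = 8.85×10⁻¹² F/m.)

A = 254 cm² = 2.54×10⁻² m².
C = κε₀A/d = 3.70 × 8.85×10⁻¹² × 2.54×10⁻² / 3.96×10⁻⁵ = 2.10×10⁻⁸ F.

21.0 nF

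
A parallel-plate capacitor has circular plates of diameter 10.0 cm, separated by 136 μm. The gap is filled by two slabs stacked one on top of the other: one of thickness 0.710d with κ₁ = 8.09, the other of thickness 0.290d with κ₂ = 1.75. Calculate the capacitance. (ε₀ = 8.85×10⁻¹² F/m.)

A = π(10.0/2 cm)² = 7.85×10⁻³ m².
Stacked slabs ⇒ two capacitors in series, each with the full plate area.
C₁ = κ₁ε₀A/d₁ = 8.09 × 8.85×10⁻¹² × 7.85×10⁻³ / 9.66×10⁻⁵ = 5.82×10⁻⁹ F.
C₂ = κ₂ε₀A/d₂ = 1.75 × 8.85×10⁻¹² × 7.85×10⁻³ / 3.94×10⁻⁵ = 3.08×10⁻⁹ F.
C = (1/C₁ + 1/C₂)⁻¹ = 2.02×10⁻⁹ F.

2.02 nF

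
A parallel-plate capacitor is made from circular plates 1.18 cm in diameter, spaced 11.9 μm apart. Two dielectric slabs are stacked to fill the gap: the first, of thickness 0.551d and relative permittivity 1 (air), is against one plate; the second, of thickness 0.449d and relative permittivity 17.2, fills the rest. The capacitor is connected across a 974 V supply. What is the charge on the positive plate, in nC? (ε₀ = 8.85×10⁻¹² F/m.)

A = π(1.18/2 cm)² = 1.09×10⁻⁴ m².
Stacked slabs ⇒ two capacitors in series, each with the full plate area.
C₁ = κ₁ε₀A/d₁ = 1.00 × 8.85×10⁻¹² × 1.09×10⁻⁴ / 6.56×10⁻⁶ = 1.48×10⁻¹⁰ F.
C₂ = κ₂ε₀A/d₂ = 17.2 × 8.85×10⁻¹² × 1.09×10⁻⁴ / 5.34×10⁻⁶ = 3.12×10⁻⁹ F.
C = (1/C₁ + 1/C₂)⁻¹ = 1.41×10⁻¹⁰ F.
Q = CV = 1.41×10⁻¹⁰ × 974 = 1.37×10⁻⁷ C.

Q ≈ 137 nC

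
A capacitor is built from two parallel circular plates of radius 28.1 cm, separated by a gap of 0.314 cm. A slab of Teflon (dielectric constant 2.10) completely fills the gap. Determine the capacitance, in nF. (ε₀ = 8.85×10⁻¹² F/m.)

A = π(28.1 cm)² = 0.248 m².
C = κε₀A/d = 2.10 × 8.85×10⁻¹² × 0.248 / 3.14×10⁻³ = 1.47×10⁻⁹ F.

1.47 nF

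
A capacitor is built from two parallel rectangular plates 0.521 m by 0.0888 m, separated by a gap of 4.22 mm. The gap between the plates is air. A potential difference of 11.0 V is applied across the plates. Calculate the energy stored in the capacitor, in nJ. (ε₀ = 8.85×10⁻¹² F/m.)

U ≈ 5.87 nJ

A = 0.521 × 0.0888 m² = 4.63×10⁻² m².
C = ε₀A/d = 8.85×10⁻¹² × 4.63×10⁻² / 4.22×10⁻³ = 9.70×10⁻¹¹ F.
U = ½CV² = ½ × 9.70×10⁻¹¹ × (11.0)² = 5.87×10⁻⁹ J.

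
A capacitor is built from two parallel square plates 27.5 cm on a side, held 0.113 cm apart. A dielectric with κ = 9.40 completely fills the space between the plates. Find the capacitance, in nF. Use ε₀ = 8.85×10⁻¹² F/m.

A = (27.5 cm)² = 7.56×10⁻² m².
C = κε₀A/d = 9.40 × 8.85×10⁻¹² × 7.56×10⁻² / 1.13×10⁻³ = 5.57×10⁻⁹ F.

C ≈ 5.57 nF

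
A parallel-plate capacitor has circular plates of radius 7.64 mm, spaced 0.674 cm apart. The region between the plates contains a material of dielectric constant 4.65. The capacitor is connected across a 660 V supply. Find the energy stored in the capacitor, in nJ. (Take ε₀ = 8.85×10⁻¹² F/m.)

U ≈ 244 nJ

A = π(7.64 mm)² = 1.83×10⁻⁴ m².
C = κε₀A/d = 4.65 × 8.85×10⁻¹² × 1.83×10⁻⁴ / 6.74×10⁻³ = 1.12×10⁻¹² F.
U = ½CV² = ½ × 1.12×10⁻¹² × (660)² = 2.44×10⁻⁷ J.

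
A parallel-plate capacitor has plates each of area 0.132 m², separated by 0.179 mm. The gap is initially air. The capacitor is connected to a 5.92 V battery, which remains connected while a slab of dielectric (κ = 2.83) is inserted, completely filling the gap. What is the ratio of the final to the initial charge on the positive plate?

Battery connected ⇒ V is held fixed.
C₂ = 2.83 C₁ and Q = CV, so Q₂/Q₁ = C₂/C₁ = 2.83.

Q₂/Q₁ ≈ 2.83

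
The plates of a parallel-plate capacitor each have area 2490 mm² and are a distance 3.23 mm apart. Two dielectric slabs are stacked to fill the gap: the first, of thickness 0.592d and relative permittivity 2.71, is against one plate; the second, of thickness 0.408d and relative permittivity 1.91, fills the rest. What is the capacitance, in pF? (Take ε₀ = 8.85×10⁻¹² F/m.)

15.8 pF

A = 2490 mm² = 2.49×10⁻³ m².
Stacked slabs ⇒ two capacitors in series, each with the full plate area.
C₁ = κ₁ε₀A/d₁ = 2.71 × 8.85×10⁻¹² × 2.49×10⁻³ / 1.91×10⁻³ = 3.12×10⁻¹¹ F.
C₂ = κ₂ε₀A/d₂ = 1.91 × 8.85×10⁻¹² × 2.49×10⁻³ / 1.32×10⁻³ = 3.19×10⁻¹¹ F.
C = (1/C₁ + 1/C₂)⁻¹ = 1.58×10⁻¹¹ F.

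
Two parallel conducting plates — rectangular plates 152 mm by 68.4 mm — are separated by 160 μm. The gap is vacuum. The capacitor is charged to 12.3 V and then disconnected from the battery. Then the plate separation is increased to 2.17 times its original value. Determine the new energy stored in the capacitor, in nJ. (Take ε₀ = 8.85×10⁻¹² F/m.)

A = 152 × 68.4 mm² = 1.04×10⁻² m².
Initially C₁ = ε₀A/d = 8.85×10⁻¹² × 1.04×10⁻² / 1.60×10⁻⁴ = 5.75×10⁻¹⁰ F.
U₁ = 4.35×10⁻⁸ J.
Isolated ⇒ Q is held fixed. C₂ = 0.461 C₁ and U = Q²/(2C), so U₂/U₁ = C₁/C₂ = 2.17.
U₂ = 2.17 × 4.35×10⁻⁸ = 9.44×10⁻⁸ J.

U ≈ 94.4 nJ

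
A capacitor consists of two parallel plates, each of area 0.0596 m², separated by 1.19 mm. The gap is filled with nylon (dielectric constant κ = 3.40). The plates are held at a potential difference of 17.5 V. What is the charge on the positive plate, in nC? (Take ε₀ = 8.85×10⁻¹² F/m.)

26.4 nC

C = κε₀A/d = 3.40 × 8.85×10⁻¹² × 5.96×10⁻² / 1.19×10⁻³ = 1.51×10⁻⁹ F.
Q = CV = 1.51×10⁻⁹ × 17.5 = 2.64×10⁻⁸ C.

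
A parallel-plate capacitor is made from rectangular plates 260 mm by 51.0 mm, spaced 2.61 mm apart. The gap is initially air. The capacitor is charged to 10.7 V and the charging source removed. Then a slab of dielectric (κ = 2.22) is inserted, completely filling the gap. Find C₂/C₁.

C = κε₀A/d scales with κ, so C₂/C₁ = κ = 2.22.

C₂/C₁ ≈ 2.22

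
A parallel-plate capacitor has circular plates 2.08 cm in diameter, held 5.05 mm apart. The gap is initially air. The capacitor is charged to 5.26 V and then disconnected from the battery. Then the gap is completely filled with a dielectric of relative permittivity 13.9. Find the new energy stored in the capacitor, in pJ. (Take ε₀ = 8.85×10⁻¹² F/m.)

A = π(2.08/2 cm)² = 3.40×10⁻⁴ m².
Initially C₁ = ε₀A/d = 8.85×10⁻¹² × 3.40×10⁻⁴ / 5.05×10⁻³ = 5.95×10⁻¹³ F.
U₁ = 8.24×10⁻¹² J.
Isolated ⇒ Q is held fixed. C₂ = 13.9 C₁ and U = Q²/(2C), so U₂/U₁ = C₁/C₂ = 0.0719.
U₂ = 0.0719 × 8.24×10⁻¹² = 5.93×10⁻¹³ J.

U ≈ 0.593 pJ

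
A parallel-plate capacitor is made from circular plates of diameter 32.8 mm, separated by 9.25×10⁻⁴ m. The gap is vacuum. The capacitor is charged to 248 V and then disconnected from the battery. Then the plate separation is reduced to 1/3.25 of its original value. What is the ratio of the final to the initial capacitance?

C = ε₀A/d scales as 1/d, so C₂/C₁ = d₁/d₂ = 3.25.

C₂/C₁ ≈ 3.25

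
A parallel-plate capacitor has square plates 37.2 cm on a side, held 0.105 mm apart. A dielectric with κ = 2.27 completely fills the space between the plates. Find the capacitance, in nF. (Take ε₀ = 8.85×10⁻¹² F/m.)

C ≈ 26.5 nF

A = (37.2 cm)² = 0.138 m².
C = κε₀A/d = 2.27 × 8.85×10⁻¹² × 0.138 / 1.05×10⁻⁴ = 2.65×10⁻⁸ F.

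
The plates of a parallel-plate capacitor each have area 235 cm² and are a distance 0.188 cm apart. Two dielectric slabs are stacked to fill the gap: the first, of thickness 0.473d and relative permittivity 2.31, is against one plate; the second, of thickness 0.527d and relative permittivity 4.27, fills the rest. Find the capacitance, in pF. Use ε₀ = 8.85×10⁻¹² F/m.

C ≈ 337 pF

A = 235 cm² = 2.35×10⁻² m².
Stacked slabs ⇒ two capacitors in series, each with the full plate area.
C₁ = κ₁ε₀A/d₁ = 2.31 × 8.85×10⁻¹² × 2.35×10⁻² / 8.89×10⁻⁴ = 5.40×10⁻¹⁰ F.
C₂ = κ₂ε₀A/d₂ = 4.27 × 8.85×10⁻¹² × 2.35×10⁻² / 9.91×10⁻⁴ = 8.96×10⁻¹⁰ F.
C = (1/C₁ + 1/C₂)⁻¹ = 3.37×10⁻¹⁰ F.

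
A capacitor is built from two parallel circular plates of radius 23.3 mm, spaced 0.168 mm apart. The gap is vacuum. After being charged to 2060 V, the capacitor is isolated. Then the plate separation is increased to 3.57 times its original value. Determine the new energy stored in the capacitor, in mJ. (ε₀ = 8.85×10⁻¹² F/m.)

0.681 mJ

A = π(23.3 mm)² = 1.71×10⁻³ m².
Initially C₁ = ε₀A/d = 8.85×10⁻¹² × 1.71×10⁻³ / 1.68×10⁻⁴ = 8.98×10⁻¹¹ F.
U₁ = 1.91×10⁻⁴ J.
Isolated ⇒ Q is held fixed. C₂ = 0.280 C₁ and U = Q²/(2C), so U₂/U₁ = C₁/C₂ = 3.57.
U₂ = 3.57 × 1.91×10⁻⁴ = 6.81×10⁻⁴ J.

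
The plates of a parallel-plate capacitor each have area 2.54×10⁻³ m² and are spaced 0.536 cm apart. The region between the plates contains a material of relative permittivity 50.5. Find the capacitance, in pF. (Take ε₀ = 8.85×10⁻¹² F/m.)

C ≈ 212 pF

C = κε₀A/d = 50.5 × 8.85×10⁻¹² × 2.54×10⁻³ / 5.36×10⁻³ = 2.12×10⁻¹⁰ F.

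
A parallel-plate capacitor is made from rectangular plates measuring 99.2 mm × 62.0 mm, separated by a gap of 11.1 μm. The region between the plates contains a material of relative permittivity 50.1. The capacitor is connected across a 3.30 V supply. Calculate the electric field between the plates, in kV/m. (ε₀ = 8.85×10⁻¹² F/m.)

297 kV/m

E = V/d = 3.30 / 1.11×10⁻⁵ = 2.97×10⁵ V/m.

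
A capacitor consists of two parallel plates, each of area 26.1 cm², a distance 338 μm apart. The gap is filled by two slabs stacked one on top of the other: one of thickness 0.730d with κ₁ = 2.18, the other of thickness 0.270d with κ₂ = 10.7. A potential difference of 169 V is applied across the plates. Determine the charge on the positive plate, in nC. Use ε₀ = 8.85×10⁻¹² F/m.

Q ≈ 32.1 nC

A = 26.1 cm² = 2.61×10⁻³ m².
Stacked slabs ⇒ two capacitors in series, each with the full plate area.
C₁ = κ₁ε₀A/d₁ = 2.18 × 8.85×10⁻¹² × 2.61×10⁻³ / 2.47×10⁻⁴ = 2.04×10⁻¹⁰ F.
C₂ = κ₂ε₀A/d₂ = 10.7 × 8.85×10⁻¹² × 2.61×10⁻³ / 9.13×10⁻⁵ = 2.71×10⁻⁹ F.
C = (1/C₁ + 1/C₂)⁻¹ = 1.90×10⁻¹⁰ F.
Q = CV = 1.90×10⁻¹⁰ × 169 = 3.21×10⁻⁸ C.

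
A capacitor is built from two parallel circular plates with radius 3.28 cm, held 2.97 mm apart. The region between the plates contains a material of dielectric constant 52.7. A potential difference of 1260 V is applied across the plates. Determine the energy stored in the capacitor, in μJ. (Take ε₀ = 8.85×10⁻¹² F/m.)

U ≈ 421 μJ

A = π(3.28 cm)² = 3.38×10⁻³ m².
C = κε₀A/d = 52.7 × 8.85×10⁻¹² × 3.38×10⁻³ / 2.97×10⁻³ = 5.31×10⁻¹⁰ F.
U = ½CV² = ½ × 5.31×10⁻¹⁰ × (1260)² = 4.21×10⁻⁴ J.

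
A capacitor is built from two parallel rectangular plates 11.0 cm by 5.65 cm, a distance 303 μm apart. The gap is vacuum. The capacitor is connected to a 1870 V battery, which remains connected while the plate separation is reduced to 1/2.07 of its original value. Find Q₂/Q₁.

Battery connected ⇒ V is held fixed.
C₂ = 2.07 C₁ and Q = CV, so Q₂/Q₁ = C₂/C₁ = 2.07.

2.07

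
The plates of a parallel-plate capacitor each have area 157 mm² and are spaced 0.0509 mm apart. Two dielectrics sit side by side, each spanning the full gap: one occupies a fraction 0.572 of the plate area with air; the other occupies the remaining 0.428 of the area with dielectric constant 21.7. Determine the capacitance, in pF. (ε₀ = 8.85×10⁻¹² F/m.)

269 pF

A = 157 mm² = 1.57×10⁻⁴ m².
Side-by-side slabs ⇒ two capacitors in parallel, each spanning the full gap.
C₁ = κ₁ε₀A₁/d = 1.00 × 8.85×10⁻¹² × 8.98×10⁻⁵ / 5.09×10⁻⁵ = 1.56×10⁻¹¹ F.
C₂ = κ₂ε₀A₂/d = 21.7 × 8.85×10⁻¹² × 6.72×10⁻⁵ / 5.09×10⁻⁵ = 2.54×10⁻¹⁰ F.
C = C₁ + C₂ = 2.69×10⁻¹⁰ F.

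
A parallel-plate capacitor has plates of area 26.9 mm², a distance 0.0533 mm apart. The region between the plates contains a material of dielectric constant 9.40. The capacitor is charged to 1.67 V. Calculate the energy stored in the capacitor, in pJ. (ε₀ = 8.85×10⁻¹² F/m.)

U ≈ 58.5 pJ

A = 26.9 mm² = 2.69×10⁻⁵ m².
C = κε₀A/d = 9.40 × 8.85×10⁻¹² × 2.69×10⁻⁵ / 5.33×10⁻⁵ = 4.20×10⁻¹¹ F.
U = ½CV² = ½ × 4.20×10⁻¹¹ × (1.67)² = 5.85×10⁻¹¹ J.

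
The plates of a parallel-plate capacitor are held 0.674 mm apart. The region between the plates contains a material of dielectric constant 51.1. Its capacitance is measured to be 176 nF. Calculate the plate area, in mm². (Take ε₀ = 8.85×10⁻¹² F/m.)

A = Cd/(κε₀) = 1.76×10⁻⁷ × 6.74×10⁻⁴ / (51.1 × 8.85×10⁻¹²) = 0.262 m².

2.62×10⁵ mm²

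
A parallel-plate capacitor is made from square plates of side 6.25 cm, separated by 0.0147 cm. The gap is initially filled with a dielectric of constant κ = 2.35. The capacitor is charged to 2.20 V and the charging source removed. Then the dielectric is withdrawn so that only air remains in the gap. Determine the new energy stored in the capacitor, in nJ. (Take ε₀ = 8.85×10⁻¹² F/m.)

A = (6.25 cm)² = 3.91×10⁻³ m².
Initially C₁ = κε₀A/d = 2.35 × 8.85×10⁻¹² × 3.91×10⁻³ / 1.47×10⁻⁴ = 5.53×10⁻¹⁰ F.
U₁ = 1.34×10⁻⁹ J.
Isolated ⇒ Q is held fixed. C₂ = 0.426 C₁ and U = Q²/(2C), so U₂/U₁ = C₁/C₂ = 2.35.
U₂ = 2.35 × 1.34×10⁻⁹ = 3.14×10⁻⁹ J.

U ≈ 3.14 nJ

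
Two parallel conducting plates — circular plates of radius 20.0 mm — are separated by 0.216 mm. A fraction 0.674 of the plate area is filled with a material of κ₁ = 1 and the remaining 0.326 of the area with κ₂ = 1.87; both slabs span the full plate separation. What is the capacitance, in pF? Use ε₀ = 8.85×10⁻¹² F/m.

A = π(20.0 mm)² = 1.26×10⁻³ m².
Side-by-side slabs ⇒ two capacitors in parallel, each spanning the full gap.
C₁ = κ₁ε₀A₁/d = 1.00 × 8.85×10⁻¹² × 8.47×10⁻⁴ / 2.16×10⁻⁴ = 3.47×10⁻¹¹ F.
C₂ = κ₂ε₀A₂/d = 1.87 × 8.85×10⁻¹² × 4.10×10⁻⁴ / 2.16×10⁻⁴ = 3.14×10⁻¹¹ F.
C = C₁ + C₂ = 6.61×10⁻¹¹ F.

C ≈ 66.1 pF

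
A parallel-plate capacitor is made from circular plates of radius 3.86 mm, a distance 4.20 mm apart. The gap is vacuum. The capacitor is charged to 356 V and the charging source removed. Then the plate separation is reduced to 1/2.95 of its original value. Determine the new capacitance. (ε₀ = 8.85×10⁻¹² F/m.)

C ≈ 0.291 pF

A = π(3.86 mm)² = 4.68×10⁻⁵ m².
Initially C₁ = ε₀A/d = 8.85×10⁻¹² × 4.68×10⁻⁵ / 4.20×10⁻³ = 9.86×10⁻¹⁴ F.
C = ε₀A/d scales as 1/d, so C₂/C₁ = d₁/d₂ = 2.95.
C₂ = 2.95 × 9.86×10⁻¹⁴ = 2.91×10⁻¹³ F.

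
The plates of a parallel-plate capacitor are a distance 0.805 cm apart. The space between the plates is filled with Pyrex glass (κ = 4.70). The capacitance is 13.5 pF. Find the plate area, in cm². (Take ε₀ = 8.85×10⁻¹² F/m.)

A = Cd/(κε₀) = 1.35×10⁻¹¹ × 8.05×10⁻³ / (4.70 × 8.85×10⁻¹²) = 2.61×10⁻³ m².

A ≈ 26.1 cm²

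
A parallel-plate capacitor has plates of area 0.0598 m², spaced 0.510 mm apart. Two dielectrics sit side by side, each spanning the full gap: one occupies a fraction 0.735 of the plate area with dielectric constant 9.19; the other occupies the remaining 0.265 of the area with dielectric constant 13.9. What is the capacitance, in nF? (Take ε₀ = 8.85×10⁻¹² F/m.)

Side-by-side slabs ⇒ two capacitors in parallel, each spanning the full gap.
C₁ = κ₁ε₀A₁/d = 9.19 × 8.85×10⁻¹² × 4.40×10⁻² / 5.10×10⁻⁴ = 7.01×10⁻⁹ F.
C₂ = κ₂ε₀A₂/d = 13.9 × 8.85×10⁻¹² × 1.58×10⁻² / 5.10×10⁻⁴ = 3.82×10⁻⁹ F.
C = C₁ + C₂ = 1.08×10⁻⁸ F.

C ≈ 10.8 nF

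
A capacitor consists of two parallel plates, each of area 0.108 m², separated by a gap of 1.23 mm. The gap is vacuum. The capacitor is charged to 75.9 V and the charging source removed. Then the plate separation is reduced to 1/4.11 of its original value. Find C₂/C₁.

C₂/C₁ ≈ 4.11

C = ε₀A/d scales as 1/d, so C₂/C₁ = d₁/d₂ = 4.11.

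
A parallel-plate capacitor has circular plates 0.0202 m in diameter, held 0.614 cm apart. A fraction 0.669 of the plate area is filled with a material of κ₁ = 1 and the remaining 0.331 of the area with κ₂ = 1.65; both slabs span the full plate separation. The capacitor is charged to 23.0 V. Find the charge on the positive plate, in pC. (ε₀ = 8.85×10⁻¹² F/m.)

A = π(0.0202/2 m)² = 3.20×10⁻⁴ m².
Side-by-side slabs ⇒ two capacitors in parallel, each spanning the full gap.
C₁ = κ₁ε₀A₁/d = 1.00 × 8.85×10⁻¹² × 2.14×10⁻⁴ / 6.14×10⁻³ = 3.09×10⁻¹³ F.
C₂ = κ₂ε₀A₂/d = 1.65 × 8.85×10⁻¹² × 1.06×10⁻⁴ / 6.14×10⁻³ = 2.52×10⁻¹³ F.
C = C₁ + C₂ = 5.61×10⁻¹³ F.
Q = CV = 5.61×10⁻¹³ × 23.0 = 1.29×10⁻¹¹ C.

Q ≈ 12.9 pC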